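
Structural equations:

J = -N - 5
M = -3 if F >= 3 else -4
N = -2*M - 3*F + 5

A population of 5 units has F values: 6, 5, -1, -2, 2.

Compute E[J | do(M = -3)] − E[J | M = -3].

do(M=-3) breaks M's dependence on F. With M=-3 fixed, J across the units is 2, -1, -19, -22, -10, mean -10.
Conditioning on M=-3 selects the 2 unit(s) with F ∈ {6, 5}. Their J values: 2, -1. Mean = 0.5.
Difference = -10 − 0.5 = -10.5.

-10.5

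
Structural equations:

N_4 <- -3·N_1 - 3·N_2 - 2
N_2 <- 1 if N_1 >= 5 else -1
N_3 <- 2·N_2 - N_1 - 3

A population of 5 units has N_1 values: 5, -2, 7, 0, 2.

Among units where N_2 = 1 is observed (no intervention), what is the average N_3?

Conditioning on N_2=1 selects the 2 unit(s) with N_1 ∈ {5, 7}. Their N_3 values: -6, -8. Mean = -7.

-7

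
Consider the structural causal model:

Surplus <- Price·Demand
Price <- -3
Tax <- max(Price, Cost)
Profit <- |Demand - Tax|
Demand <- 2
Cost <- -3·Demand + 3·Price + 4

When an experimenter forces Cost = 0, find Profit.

2

do(Cost=0) replaces the equation Cost <- -3·Demand + 3·Price + 4 with the constant Cost = 0.
Tax = max(Price, Cost)  [with Price=-3, Cost=0]  = 0
Profit = |Demand - Tax|  [with Demand=2, Tax=0]  = 2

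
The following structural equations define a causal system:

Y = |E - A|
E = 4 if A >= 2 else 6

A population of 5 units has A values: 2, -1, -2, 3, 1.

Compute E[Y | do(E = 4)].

3.4

do(E=4) breaks E's dependence on A. With E=4 fixed, Y across the units is 2, 5, 6, 1, 3, mean 3.4.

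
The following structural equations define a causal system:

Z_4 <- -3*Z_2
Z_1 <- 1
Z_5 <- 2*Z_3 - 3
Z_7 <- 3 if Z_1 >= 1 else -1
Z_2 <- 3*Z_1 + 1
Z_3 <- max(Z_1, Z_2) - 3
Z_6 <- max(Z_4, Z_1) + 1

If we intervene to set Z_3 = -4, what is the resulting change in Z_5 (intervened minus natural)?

-10

do(Z_3=-4) replaces the equation Z_3 <- max(Z_1, Z_2) - 3 with the constant Z_3 = -4.
Z_5 = 2*Z_3 - 3  [with Z_3=-4]  = -11
Without intervention: Z_2 = 3*Z_1 + 1  [with Z_1=1]  = 4; Z_3 = max(Z_1, Z_2) - 3  [with Z_1=1, Z_2=4]  = 1; Z_5 = 2*Z_3 - 3  [with Z_3=1]  = -1.
Change = -11 − (-1) = -10.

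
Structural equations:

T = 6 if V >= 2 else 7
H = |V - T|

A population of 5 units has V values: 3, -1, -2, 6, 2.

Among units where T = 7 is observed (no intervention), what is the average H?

8.5

Observing T=7 restricts to units where T's equation naturally yields 7: V ∈ {-1, -2}. In that subpopulation H = 8, 9, mean 8.5.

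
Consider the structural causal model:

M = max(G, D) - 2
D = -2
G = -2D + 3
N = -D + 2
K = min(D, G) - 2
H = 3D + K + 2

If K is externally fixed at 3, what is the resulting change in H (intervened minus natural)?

7

Under do(K=3), the mechanism K = min(D, G) - 2 is discarded; K is fixed at 3.
H = 3D + K + 2  [with D=-2, K=3]  = -1
Without intervention: G = -2D + 3  [with D=-2]  = 7; K = min(D, G) - 2  [with D=-2, G=7]  = -4; H = 3D + K + 2  [with D=-2, K=-4]  = -8.
Change = -1 − (-8) = 7.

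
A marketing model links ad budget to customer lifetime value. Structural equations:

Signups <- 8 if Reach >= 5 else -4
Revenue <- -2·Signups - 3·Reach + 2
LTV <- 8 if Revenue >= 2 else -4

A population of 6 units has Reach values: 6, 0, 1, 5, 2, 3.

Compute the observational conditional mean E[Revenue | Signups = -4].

5.5

Conditioning on Signups=-4 selects the 4 unit(s) with Reach ∈ {0, 1, 2, 3}. Their Revenue values: 10, 7, 4, 1. Mean = 5.5.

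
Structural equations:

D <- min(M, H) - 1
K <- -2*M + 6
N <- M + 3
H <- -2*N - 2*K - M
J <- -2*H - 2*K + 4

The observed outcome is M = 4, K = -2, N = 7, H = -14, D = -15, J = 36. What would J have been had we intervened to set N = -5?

-12

The intervention breaks the incoming arrows to N: N <- M + 3 no longer applies, and N = -5.
K = -2*M + 6  [with M=4]  = -2
H = -2*N - 2*K - M  [with N=-5, K=-2, M=4]  = 10
J = -2*H - 2*K + 4  [with H=10, K=-2]  = -12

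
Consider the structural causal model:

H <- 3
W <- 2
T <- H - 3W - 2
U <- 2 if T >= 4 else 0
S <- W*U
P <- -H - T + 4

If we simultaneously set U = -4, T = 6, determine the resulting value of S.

-8

The joint intervention fixes U = -4, T = 6, removing each variable's own equation.
S = W*U  [with W=2, U=-4]  = -8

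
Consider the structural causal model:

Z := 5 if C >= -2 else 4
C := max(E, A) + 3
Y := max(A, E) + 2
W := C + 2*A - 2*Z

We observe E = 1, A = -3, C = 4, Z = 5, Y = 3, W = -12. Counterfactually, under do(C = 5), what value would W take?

The intervention breaks the incoming arrows to C: C := max(E, A) + 3 no longer applies, and C = 5.
Z = 5 if C >= -2 else 4  [with C=5]  = 5
W = C + 2*A - 2*Z  [with C=5, A=-3, Z=5]  = -11

-11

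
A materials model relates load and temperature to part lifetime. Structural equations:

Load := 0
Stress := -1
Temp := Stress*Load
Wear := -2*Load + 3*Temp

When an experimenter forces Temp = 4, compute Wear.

12

The intervention breaks the incoming arrows to Temp: Temp := Stress*Load no longer applies, and Temp = 4.
Wear = -2*Load + 3*Temp  [with Load=0, Temp=4]  = 12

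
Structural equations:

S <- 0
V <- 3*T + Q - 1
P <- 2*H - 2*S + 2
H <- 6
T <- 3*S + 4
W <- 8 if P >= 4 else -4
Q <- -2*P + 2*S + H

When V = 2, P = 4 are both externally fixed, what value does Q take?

Under do(V = 2, P = 4), each intervened variable's structural equation is replaced by its fixed value.
Q = -2*P + 2*S + H  [with P=4, S=0, H=6]  = -2

-2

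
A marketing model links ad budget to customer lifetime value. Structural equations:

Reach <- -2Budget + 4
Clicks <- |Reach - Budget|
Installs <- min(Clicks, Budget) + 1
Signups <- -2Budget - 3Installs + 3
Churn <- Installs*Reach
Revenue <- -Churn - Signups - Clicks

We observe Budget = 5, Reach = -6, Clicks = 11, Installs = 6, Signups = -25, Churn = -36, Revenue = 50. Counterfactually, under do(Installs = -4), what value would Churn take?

24

Under do(Installs=-4), the mechanism Installs <- min(Clicks, Budget) + 1 is discarded; Installs is fixed at -4.
Reach = -2Budget + 4  [with Budget=5]  = -6
Churn = Installs*Reach  [with Installs=-4, Reach=-6]  = 24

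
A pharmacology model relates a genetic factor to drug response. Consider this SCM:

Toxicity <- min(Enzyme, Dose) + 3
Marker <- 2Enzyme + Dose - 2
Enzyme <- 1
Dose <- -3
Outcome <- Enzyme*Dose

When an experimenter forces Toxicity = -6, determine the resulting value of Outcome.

-3

Intervening sets Toxicity = -6 and removes its equation (Toxicity <- min(Enzyme, Dose) + 3).
No directed path runs from Toxicity to Outcome, so Outcome keeps its natural value.
Outcome = Enzyme*Dose  [with Enzyme=1, Dose=-3]  = -3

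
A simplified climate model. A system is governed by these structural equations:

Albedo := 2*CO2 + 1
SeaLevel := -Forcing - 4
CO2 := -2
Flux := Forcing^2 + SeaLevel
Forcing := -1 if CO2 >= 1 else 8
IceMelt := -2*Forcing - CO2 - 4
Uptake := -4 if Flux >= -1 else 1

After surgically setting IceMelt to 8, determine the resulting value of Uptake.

The intervention breaks the incoming arrows to IceMelt: IceMelt := -2*Forcing - CO2 - 4 no longer applies, and IceMelt = 8.
Uptake is not downstream of the intervention, so its value is determined by the original equations.
Forcing = -1 if CO2 >= 1 else 8  [with CO2=-2]  = 8
SeaLevel = -Forcing - 4  [with Forcing=8]  = -12
Flux = Forcing^2 + SeaLevel  [with Forcing=8, SeaLevel=-12]  = 52
Uptake = -4 if Flux >= -1 else 1  [with Flux=52]  = -4

-4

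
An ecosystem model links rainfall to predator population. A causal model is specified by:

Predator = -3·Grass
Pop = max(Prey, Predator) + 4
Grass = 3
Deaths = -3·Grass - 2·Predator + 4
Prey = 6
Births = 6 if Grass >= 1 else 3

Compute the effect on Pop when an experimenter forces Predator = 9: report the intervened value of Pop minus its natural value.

The intervention breaks the incoming arrows to Predator: Predator = -3·Grass no longer applies, and Predator = 9.
Pop = max(Prey, Predator) + 4  [with Prey=6, Predator=9]  = 13
Without intervention: Predator = -3·Grass  [with Grass=3]  = -9; Pop = max(Prey, Predator) + 4  [with Prey=6, Predator=-9]  = 10.
Change = 13 − 10 = 3.

3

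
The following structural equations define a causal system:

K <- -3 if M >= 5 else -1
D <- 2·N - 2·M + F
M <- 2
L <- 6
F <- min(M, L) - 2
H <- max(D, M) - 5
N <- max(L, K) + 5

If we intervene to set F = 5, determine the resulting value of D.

23

The intervention breaks the incoming arrows to F: F <- min(M, L) - 2 no longer applies, and F = 5.
K = -3 if M >= 5 else -1  [with M=2]  = -1
N = max(L, K) + 5  [with L=6, K=-1]  = 11
D = 2·N - 2·M + F  [with N=11, M=2, F=5]  = 23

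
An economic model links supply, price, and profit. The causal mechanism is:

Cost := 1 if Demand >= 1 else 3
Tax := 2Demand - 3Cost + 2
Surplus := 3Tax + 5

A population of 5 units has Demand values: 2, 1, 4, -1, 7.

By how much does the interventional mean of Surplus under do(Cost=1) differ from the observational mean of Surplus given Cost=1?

Every unit gets Cost=1 under the intervention. Surplus values become 14, 8, 26, -4, 44; E[Surplus|do(Cost=1)] = 17.6.
Observing Cost=1 restricts to units where Cost's equation naturally yields 1: Demand ∈ {2, 1, 4, 7}. In that subpopulation Surplus = 14, 8, 26, 44, mean 23.
Difference = 17.6 − 23 = -5.4.

-5.4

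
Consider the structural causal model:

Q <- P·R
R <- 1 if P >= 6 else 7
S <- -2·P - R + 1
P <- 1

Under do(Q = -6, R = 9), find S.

The joint intervention fixes Q = -6, R = 9, removing each variable's own equation.
S = -2·P - R + 1  [with P=1, R=9]  = -10

-10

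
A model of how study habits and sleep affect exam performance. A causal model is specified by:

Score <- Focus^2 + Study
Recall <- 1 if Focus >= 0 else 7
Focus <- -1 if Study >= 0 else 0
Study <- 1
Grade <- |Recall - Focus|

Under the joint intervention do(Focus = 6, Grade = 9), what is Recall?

The joint intervention fixes Focus = 6, Grade = 9, removing each variable's own equation.
Recall = 1 if Focus >= 0 else 7  [with Focus=6]  = 1

1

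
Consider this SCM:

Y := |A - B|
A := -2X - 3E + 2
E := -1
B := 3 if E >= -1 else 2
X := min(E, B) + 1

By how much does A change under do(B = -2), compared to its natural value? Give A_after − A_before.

Under do(B=-2), the mechanism B := 3 if E >= -1 else 2 is discarded; B is fixed at -2.
X = min(E, B) + 1  [with E=-1, B=-2]  = -1
A = -2X - 3E + 2  [with X=-1, E=-1]  = 7
Without intervention: B = 3 if E >= -1 else 2  [with E=-1]  = 3; X = min(E, B) + 1  [with E=-1, B=3]  = 0; A = -2X - 3E + 2  [with X=0, E=-1]  = 5.
Change = 7 − 5 = 2.

2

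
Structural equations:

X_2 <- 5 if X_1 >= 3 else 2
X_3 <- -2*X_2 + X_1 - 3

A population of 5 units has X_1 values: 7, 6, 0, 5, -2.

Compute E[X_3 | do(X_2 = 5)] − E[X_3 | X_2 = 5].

do(X_2=5) breaks X_2's dependence on X_1. With X_2=5 fixed, X_3 across the units is -6, -7, -13, -8, -15, mean -9.8.
Conditioning on X_2=5 selects the 3 unit(s) with X_1 ∈ {7, 6, 5}. Their X_3 values: -6, -7, -8. Mean = -7.
Difference = -9.8 − (-7) = -2.8.

-2.8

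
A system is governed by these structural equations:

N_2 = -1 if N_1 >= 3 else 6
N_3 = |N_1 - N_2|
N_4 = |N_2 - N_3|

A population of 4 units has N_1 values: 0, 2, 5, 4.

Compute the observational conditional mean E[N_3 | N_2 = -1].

5.5

Conditioning on N_2=-1 selects the 2 unit(s) with N_1 ∈ {5, 4}. Their N_3 values: 6, 5. Mean = 5.5.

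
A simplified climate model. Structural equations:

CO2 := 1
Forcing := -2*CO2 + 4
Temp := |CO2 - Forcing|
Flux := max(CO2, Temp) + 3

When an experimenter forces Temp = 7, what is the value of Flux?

10

The intervention breaks the incoming arrows to Temp: Temp := |CO2 - Forcing| no longer applies, and Temp = 7.
Flux = max(CO2, Temp) + 3  [with CO2=1, Temp=7]  = 10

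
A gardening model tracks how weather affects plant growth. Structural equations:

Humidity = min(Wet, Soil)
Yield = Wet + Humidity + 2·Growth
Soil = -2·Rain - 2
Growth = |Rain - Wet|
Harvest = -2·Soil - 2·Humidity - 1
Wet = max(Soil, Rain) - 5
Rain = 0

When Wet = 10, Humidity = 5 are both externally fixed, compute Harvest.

-7

Under do(Wet = 10, Humidity = 5), each intervened variable's structural equation is replaced by its fixed value.
Soil = -2·Rain - 2  [with Rain=0]  = -2
Harvest = -2·Soil - 2·Humidity - 1  [with Soil=-2, Humidity=5]  = -7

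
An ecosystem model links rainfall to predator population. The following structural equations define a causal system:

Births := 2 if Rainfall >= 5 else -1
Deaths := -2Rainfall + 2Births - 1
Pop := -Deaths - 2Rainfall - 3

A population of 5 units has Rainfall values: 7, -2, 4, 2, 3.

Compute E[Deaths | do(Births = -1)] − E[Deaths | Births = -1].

-2.1

Every unit gets Births=-1 under the intervention. Deaths values become -17, 1, -11, -7, -9; E[Deaths|do(Births=-1)] = -8.6.
Observing Births=-1 restricts to units where Births's equation naturally yields -1: Rainfall ∈ {-2, 4, 2, 3}. In that subpopulation Deaths = 1, -11, -7, -9, mean -6.5.
Difference = -8.6 − (-6.5) = -2.1.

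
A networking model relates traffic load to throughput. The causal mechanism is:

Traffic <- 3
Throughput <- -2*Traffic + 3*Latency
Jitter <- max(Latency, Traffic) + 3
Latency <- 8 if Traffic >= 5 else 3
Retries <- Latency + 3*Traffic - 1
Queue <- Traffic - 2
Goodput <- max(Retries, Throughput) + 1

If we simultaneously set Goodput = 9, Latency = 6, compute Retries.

14

Under do(Goodput = 9, Latency = 6), each intervened variable's structural equation is replaced by its fixed value.
Retries = Latency + 3*Traffic - 1  [with Latency=6, Traffic=3]  = 14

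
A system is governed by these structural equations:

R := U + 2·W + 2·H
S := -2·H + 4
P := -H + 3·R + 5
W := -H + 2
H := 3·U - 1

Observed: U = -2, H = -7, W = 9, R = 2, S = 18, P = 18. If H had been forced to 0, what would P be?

11

Under do(H=0), the mechanism H := 3·U - 1 is discarded; H is fixed at 0.
W = -H + 2  [with H=0]  = 2
R = U + 2·W + 2·H  [with U=-2, W=2, H=0]  = 2
P = -H + 3·R + 5  [with H=0, R=2]  = 11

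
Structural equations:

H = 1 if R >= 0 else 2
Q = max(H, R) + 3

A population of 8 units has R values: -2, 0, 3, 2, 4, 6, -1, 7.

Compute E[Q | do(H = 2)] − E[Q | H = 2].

1.5

The intervention sets H=2 in all 8 units regardless of R. Recomputing Q per unit gives 5, 5, 6, 5, 7, 9, 5, 10; average 6.5.
E[Q|H=2] averages over only the 2 units with H=2 (R = -2, -1): Q = 5, 5, mean 5.
Difference = 6.5 − 5 = 1.5.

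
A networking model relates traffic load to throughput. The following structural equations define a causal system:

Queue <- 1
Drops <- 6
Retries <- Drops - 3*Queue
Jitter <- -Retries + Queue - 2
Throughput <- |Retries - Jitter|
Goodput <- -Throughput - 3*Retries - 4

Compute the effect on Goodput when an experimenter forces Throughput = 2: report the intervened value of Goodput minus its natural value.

The intervention breaks the incoming arrows to Throughput: Throughput <- |Retries - Jitter| no longer applies, and Throughput = 2.
Retries = Drops - 3*Queue  [with Drops=6, Queue=1]  = 3
Goodput = -Throughput - 3*Retries - 4  [with Throughput=2, Retries=3]  = -15
Without intervention: Retries = Drops - 3*Queue  [with Drops=6, Queue=1]  = 3; Jitter = -Retries + Queue - 2  [with Retries=3, Queue=1]  = -4; Throughput = |Retries - Jitter|  [with Retries=3, Jitter=-4]  = 7; Goodput = -Throughput - 3*Retries - 4  [with Throughput=7, Retries=3]  = -20.
Change = -15 − (-20) = 5.

5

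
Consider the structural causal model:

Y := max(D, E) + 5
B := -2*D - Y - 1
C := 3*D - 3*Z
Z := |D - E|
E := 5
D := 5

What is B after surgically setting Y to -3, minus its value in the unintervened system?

do(Y=-3) replaces the equation Y := max(D, E) + 5 with the constant Y = -3.
B = -2*D - Y - 1  [with D=5, Y=-3]  = -8
Without intervention: Y = max(D, E) + 5  [with D=5, E=5]  = 10; B = -2*D - Y - 1  [with D=5, Y=10]  = -21.
Change = -8 − (-21) = 13.

13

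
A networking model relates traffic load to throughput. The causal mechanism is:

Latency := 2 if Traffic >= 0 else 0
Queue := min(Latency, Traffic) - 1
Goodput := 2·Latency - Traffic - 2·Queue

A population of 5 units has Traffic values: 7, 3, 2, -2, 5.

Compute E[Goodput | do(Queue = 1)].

do(Queue=1) breaks Queue's dependence on Traffic. With Queue=1 fixed, Goodput across the units is -5, -1, 0, 0, -3, mean -1.8.

-1.8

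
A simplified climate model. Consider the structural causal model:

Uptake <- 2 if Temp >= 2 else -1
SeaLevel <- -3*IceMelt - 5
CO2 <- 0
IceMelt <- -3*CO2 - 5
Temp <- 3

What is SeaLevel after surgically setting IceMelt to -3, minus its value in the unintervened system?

The intervention breaks the incoming arrows to IceMelt: IceMelt <- -3*CO2 - 5 no longer applies, and IceMelt = -3.
SeaLevel = -3*IceMelt - 5  [with IceMelt=-3]  = 4
Without intervention: IceMelt = -3*CO2 - 5  [with CO2=0]  = -5; SeaLevel = -3*IceMelt - 5  [with IceMelt=-5]  = 10.
Change = 4 − 10 = -6.

-6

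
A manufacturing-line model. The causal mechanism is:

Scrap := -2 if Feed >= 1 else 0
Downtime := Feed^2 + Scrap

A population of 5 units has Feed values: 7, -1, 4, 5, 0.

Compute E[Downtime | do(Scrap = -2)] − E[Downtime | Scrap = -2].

-11.8

Under do(Scrap=-2), Scrap's equation is replaced by Scrap=-2 for every unit. Per-unit Downtime: 47, -1, 14, 23, -2. Mean = 16.2.
E[Downtime|Scrap=-2] averages over only the 3 units with Scrap=-2 (Feed = 7, 4, 5): Downtime = 47, 14, 23, mean 28.
Difference = 16.2 − 28 = -11.8.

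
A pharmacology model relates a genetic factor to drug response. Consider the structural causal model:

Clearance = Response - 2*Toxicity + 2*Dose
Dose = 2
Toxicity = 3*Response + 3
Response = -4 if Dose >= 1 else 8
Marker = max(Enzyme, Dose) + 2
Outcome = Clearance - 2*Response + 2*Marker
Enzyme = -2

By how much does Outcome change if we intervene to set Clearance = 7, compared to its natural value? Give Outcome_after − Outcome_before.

-11

Intervening sets Clearance = 7 and removes its equation (Clearance = Response - 2*Toxicity + 2*Dose).
Marker = max(Enzyme, Dose) + 2  [with Enzyme=-2, Dose=2]  = 4
Response = -4 if Dose >= 1 else 8  [with Dose=2]  = -4
Outcome = Clearance - 2*Response + 2*Marker  [with Clearance=7, Response=-4, Marker=4]  = 23
Without intervention: Marker = max(Enzyme, Dose) + 2  [with Enzyme=-2, Dose=2]  = 4; Response = -4 if Dose >= 1 else 8  [with Dose=2]  = -4; Toxicity = 3*Response + 3  [with Response=-4]  = -9; Clearance = Response - 2*Toxicity + 2*Dose  [with Response=-4, Toxicity=-9, Dose=2]  = 18; Outcome = Clearance - 2*Response + 2*Marker  [with Clearance=18, Response=-4, Marker=4]  = 34.
Change = 23 − 34 = -11.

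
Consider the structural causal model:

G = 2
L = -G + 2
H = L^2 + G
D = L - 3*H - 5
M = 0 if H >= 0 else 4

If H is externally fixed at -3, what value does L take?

0

Under do(H=-3), the mechanism H = L^2 + G is discarded; H is fixed at -3.
Since L is not a descendant of the intervened variable, it is unaffected.
L = -G + 2  [with G=2]  = 0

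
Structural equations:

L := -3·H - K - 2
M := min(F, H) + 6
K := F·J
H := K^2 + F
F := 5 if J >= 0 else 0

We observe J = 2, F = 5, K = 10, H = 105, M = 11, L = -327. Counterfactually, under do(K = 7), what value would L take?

-171

The intervention breaks the incoming arrows to K: K := F·J no longer applies, and K = 7.
F = 5 if J >= 0 else 0  [with J=2]  = 5
H = K^2 + F  [with K=7, F=5]  = 54
L = -3·H - K - 2  [with H=54, K=7]  = -171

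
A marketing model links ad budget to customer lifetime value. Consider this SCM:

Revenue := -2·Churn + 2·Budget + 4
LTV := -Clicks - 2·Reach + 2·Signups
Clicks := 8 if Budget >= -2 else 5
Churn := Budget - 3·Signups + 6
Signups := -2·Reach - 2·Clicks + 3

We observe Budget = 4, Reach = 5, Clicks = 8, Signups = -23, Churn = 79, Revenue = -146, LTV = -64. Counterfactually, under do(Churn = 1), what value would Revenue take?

10

The intervention breaks the incoming arrows to Churn: Churn := Budget - 3·Signups + 6 no longer applies, and Churn = 1.
Revenue = -2·Churn + 2·Budget + 4  [with Churn=1, Budget=4]  = 10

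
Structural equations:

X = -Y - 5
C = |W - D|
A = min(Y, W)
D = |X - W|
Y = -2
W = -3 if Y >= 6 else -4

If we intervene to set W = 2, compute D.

Under do(W=2), the mechanism W = -3 if Y >= 6 else -4 is discarded; W is fixed at 2.
X = -Y - 5  [with Y=-2]  = -3
D = |X - W|  [with X=-3, W=2]  = 5

5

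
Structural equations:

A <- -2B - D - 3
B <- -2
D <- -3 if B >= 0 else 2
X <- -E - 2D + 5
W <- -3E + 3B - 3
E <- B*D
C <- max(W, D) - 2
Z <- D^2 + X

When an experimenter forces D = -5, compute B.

-2

Under do(D=-5), the mechanism D <- -3 if B >= 0 else 2 is discarded; D is fixed at -5.
B is not downstream of the intervention, so its value is determined by the original equations.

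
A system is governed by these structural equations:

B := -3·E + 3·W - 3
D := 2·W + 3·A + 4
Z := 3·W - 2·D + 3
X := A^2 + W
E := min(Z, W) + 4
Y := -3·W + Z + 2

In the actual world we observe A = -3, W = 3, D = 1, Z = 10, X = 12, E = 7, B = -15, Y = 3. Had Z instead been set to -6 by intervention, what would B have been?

12

The intervention breaks the incoming arrows to Z: Z := 3·W - 2·D + 3 no longer applies, and Z = -6.
E = min(Z, W) + 4  [with Z=-6, W=3]  = -2
B = -3·E + 3·W - 3  [with E=-2, W=3]  = 12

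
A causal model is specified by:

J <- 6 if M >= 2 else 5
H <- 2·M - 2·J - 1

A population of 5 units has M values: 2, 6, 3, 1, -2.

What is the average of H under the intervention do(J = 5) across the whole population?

Every unit gets J=5 under the intervention. H values become -7, 1, -5, -9, -15; E[H|do(J=5)] = -7.

-7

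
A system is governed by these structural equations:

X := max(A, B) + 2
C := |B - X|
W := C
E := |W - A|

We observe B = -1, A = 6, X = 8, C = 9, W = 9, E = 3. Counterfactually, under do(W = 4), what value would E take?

The intervention breaks the incoming arrows to W: W := C no longer applies, and W = 4.
E = |W - A|  [with W=4, A=6]  = 2

2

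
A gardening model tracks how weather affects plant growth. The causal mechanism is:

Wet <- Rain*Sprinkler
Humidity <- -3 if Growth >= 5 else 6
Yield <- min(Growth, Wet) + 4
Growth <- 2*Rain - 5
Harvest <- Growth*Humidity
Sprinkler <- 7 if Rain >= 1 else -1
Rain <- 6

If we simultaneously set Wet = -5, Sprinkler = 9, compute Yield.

Setting Wet = -5, Sprinkler = 9 by intervention discards those variables' equations.
Growth = 2*Rain - 5  [with Rain=6]  = 7
Yield = min(Growth, Wet) + 4  [with Growth=7, Wet=-5]  = -1

-1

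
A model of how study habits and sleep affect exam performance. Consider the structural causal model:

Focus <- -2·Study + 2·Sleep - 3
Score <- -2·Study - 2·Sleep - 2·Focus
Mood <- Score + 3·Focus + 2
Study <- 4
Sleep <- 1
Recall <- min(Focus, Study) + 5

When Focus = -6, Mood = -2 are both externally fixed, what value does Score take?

The joint intervention fixes Focus = -6, Mood = -2, removing each variable's own equation.
Score = -2·Study - 2·Sleep - 2·Focus  [with Study=4, Sleep=1, Focus=-6]  = 2

2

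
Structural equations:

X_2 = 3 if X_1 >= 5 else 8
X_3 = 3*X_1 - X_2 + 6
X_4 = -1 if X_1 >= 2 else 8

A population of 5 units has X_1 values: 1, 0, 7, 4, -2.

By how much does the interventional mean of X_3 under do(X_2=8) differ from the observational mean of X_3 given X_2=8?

3.75

Under do(X_2=8), X_2's equation is replaced by X_2=8 for every unit. Per-unit X_3: 1, -2, 19, 10, -8. Mean = 4.
Observing X_2=8 restricts to units where X_2's equation naturally yields 8: X_1 ∈ {1, 0, 4, -2}. In that subpopulation X_3 = 1, -2, 10, -8, mean 0.25.
Difference = 4 − 0.25 = 3.75.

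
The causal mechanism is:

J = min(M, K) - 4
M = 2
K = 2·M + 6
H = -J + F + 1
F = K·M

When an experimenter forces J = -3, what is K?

The intervention breaks the incoming arrows to J: J = min(M, K) - 4 no longer applies, and J = -3.
Since K is not a descendant of the intervened variable, it is unaffected.
K = 2·M + 6  [with M=2]  = 10

10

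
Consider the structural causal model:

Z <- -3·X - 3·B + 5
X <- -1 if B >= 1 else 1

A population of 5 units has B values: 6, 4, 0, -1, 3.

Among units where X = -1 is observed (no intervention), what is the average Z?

-5

Observing X=-1 restricts to units where X's equation naturally yields -1: B ∈ {6, 4, 3}. In that subpopulation Z = -10, -4, -1, mean -5.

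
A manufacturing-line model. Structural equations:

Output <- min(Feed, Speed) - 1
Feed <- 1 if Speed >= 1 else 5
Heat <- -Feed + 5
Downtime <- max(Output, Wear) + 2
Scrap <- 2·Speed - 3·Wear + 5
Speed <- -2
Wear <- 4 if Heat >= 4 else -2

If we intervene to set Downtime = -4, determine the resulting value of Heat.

Intervening sets Downtime = -4 and removes its equation (Downtime <- max(Output, Wear) + 2).
Heat is not downstream of the intervention, so its value is determined by the original equations.
Feed = 1 if Speed >= 1 else 5  [with Speed=-2]  = 5
Heat = -Feed + 5  [with Feed=5]  = 0

0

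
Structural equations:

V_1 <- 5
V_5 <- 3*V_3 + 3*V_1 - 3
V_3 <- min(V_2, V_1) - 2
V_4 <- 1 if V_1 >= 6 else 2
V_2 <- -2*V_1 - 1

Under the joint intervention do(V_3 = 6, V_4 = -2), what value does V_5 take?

Setting V_3 = 6, V_4 = -2 by intervention discards those variables' equations.
V_5 = 3*V_3 + 3*V_1 - 3  [with V_3=6, V_1=5]  = 30

30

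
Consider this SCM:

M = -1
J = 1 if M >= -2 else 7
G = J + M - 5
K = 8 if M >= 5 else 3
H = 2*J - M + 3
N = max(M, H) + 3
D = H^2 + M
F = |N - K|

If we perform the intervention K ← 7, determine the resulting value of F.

do(K=7) replaces the equation K = 8 if M >= 5 else 3 with the constant K = 7.
J = 1 if M >= -2 else 7  [with M=-1]  = 1
H = 2*J - M + 3  [with J=1, M=-1]  = 6
N = max(M, H) + 3  [with M=-1, H=6]  = 9
F = |N - K|  [with N=9, K=7]  = 2

2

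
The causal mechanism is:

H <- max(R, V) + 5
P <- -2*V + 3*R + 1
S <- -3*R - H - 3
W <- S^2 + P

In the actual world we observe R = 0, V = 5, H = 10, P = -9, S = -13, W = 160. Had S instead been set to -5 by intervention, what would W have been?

The intervention breaks the incoming arrows to S: S <- -3*R - H - 3 no longer applies, and S = -5.
P = -2*V + 3*R + 1  [with V=5, R=0]  = -9
W = S^2 + P  [with S=-5, P=-9]  = 16

16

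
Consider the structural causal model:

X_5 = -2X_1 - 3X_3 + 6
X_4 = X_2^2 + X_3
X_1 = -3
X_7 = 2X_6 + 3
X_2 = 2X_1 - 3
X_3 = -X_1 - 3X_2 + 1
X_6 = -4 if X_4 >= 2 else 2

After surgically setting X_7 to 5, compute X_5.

The intervention breaks the incoming arrows to X_7: X_7 = 2X_6 + 3 no longer applies, and X_7 = 5.
X_5 is not downstream of the intervention, so its value is determined by the original equations.
X_2 = 2X_1 - 3  [with X_1=-3]  = -9
X_3 = -X_1 - 3X_2 + 1  [with X_1=-3, X_2=-9]  = 31
X_5 = -2X_1 - 3X_3 + 6  [with X_1=-3, X_3=31]  = -81

-81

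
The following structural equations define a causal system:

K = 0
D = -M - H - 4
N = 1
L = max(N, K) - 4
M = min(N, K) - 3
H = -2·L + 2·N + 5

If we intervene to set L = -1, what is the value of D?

-10

The intervention breaks the incoming arrows to L: L = max(N, K) - 4 no longer applies, and L = -1.
M = min(N, K) - 3  [with N=1, K=0]  = -3
H = -2·L + 2·N + 5  [with L=-1, N=1]  = 9
D = -M - H - 4  [with M=-3, H=9]  = -10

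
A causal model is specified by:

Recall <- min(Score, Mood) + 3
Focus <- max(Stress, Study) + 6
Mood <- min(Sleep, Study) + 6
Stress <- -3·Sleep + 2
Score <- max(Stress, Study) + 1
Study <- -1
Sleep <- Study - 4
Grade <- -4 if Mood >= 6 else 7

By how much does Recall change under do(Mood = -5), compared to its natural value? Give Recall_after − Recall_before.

Intervening sets Mood = -5 and removes its equation (Mood <- min(Sleep, Study) + 6).
Sleep = Study - 4  [with Study=-1]  = -5
Stress = -3·Sleep + 2  [with Sleep=-5]  = 17
Score = max(Stress, Study) + 1  [with Stress=17, Study=-1]  = 18
Recall = min(Score, Mood) + 3  [with Score=18, Mood=-5]  = -2
Without intervention: Sleep = Study - 4  [with Study=-1]  = -5; Stress = -3·Sleep + 2  [with Sleep=-5]  = 17; Score = max(Stress, Study) + 1  [with Stress=17, Study=-1]  = 18; Mood = min(Sleep, Study) + 6  [with Sleep=-5, Study=-1]  = 1; Recall = min(Score, Mood) + 3  [with Score=18, Mood=1]  = 4.
Change = -2 − 4 = -6.

-6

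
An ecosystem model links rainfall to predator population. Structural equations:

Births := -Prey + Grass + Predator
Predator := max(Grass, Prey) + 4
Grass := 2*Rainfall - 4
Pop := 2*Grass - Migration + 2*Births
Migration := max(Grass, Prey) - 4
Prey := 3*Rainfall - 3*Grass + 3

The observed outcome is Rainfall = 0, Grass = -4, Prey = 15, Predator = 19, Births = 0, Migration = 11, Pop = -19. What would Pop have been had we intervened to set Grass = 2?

Under do(Grass=2), the mechanism Grass := 2*Rainfall - 4 is discarded; Grass is fixed at 2.
Prey = 3*Rainfall - 3*Grass + 3  [with Rainfall=0, Grass=2]  = -3
Predator = max(Grass, Prey) + 4  [with Grass=2, Prey=-3]  = 6
Births = -Prey + Grass + Predator  [with Prey=-3, Grass=2, Predator=6]  = 11
Migration = max(Grass, Prey) - 4  [with Grass=2, Prey=-3]  = -2
Pop = 2*Grass - Migration + 2*Births  [with Grass=2, Migration=-2, Births=11]  = 28

28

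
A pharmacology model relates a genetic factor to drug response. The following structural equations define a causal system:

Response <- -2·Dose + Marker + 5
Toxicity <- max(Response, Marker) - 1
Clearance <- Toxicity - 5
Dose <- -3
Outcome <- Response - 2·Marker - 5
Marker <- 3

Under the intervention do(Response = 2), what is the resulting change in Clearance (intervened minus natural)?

do(Response=2) replaces the equation Response <- -2·Dose + Marker + 5 with the constant Response = 2.
Toxicity = max(Response, Marker) - 1  [with Response=2, Marker=3]  = 2
Clearance = Toxicity - 5  [with Toxicity=2]  = -3
Without intervention: Response = -2·Dose + Marker + 5  [with Dose=-3, Marker=3]  = 14; Toxicity = max(Response, Marker) - 1  [with Response=14, Marker=3]  = 13; Clearance = Toxicity - 5  [with Toxicity=13]  = 8.
Change = -3 − 8 = -11.

-11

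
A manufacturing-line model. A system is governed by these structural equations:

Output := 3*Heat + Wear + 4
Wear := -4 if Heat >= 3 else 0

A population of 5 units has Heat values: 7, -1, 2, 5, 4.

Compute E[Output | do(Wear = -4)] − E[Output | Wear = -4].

The intervention sets Wear=-4 in all 5 units regardless of Heat. Recomputing Output per unit gives 21, -3, 6, 15, 12; average 10.2.
Conditioning on Wear=-4 selects the 3 unit(s) with Heat ∈ {7, 5, 4}. Their Output values: 21, 15, 12. Mean = 16.
Difference = 10.2 − 16 = -5.8.

-5.8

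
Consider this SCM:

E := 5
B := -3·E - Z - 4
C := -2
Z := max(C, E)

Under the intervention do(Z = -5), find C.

-2

Under do(Z=-5), the mechanism Z := max(C, E) is discarded; Z is fixed at -5.
C is not downstream of the intervention, so its value is determined by the original equations.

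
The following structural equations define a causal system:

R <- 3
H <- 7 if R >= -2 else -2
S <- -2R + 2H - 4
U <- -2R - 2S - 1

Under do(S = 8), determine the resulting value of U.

The intervention breaks the incoming arrows to S: S <- -2R + 2H - 4 no longer applies, and S = 8.
U = -2R - 2S - 1  [with R=3, S=8]  = -23

-23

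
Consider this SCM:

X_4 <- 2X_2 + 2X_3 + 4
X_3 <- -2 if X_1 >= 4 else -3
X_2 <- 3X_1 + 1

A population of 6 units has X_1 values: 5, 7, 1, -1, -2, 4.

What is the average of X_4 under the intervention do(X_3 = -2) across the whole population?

do(X_3=-2) breaks X_3's dependence on X_1. With X_3=-2 fixed, X_4 across the units is 32, 44, 8, -4, -10, 26, mean 16.

16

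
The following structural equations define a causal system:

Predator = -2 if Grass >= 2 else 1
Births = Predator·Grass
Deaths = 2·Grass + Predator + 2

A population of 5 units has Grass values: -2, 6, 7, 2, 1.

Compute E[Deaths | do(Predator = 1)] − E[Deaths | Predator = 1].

Every unit gets Predator=1 under the intervention. Deaths values become -1, 15, 17, 7, 5; E[Deaths|do(Predator=1)] = 8.6.
Conditioning on Predator=1 selects the 2 unit(s) with Grass ∈ {-2, 1}. Their Deaths values: -1, 5. Mean = 2.
Difference = 8.6 − 2 = 6.6.

6.6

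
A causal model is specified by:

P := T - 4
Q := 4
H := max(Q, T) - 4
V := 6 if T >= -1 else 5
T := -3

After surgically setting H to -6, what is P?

-7

The intervention breaks the incoming arrows to H: H := max(Q, T) - 4 no longer applies, and H = -6.
P is not downstream of the intervention, so its value is determined by the original equations.
P = T - 4  [with T=-3]  = -7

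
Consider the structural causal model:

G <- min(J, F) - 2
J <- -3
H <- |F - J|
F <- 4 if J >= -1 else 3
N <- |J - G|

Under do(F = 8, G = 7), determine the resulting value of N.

Setting F = 8, G = 7 by intervention discards those variables' equations.
N = |J - G|  [with J=-3, G=7]  = 10

10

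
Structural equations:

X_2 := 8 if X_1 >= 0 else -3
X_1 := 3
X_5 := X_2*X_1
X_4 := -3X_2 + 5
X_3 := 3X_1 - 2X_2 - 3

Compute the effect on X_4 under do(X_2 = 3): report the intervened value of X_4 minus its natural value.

Under do(X_2=3), the mechanism X_2 := 8 if X_1 >= 0 else -3 is discarded; X_2 is fixed at 3.
X_4 = -3X_2 + 5  [with X_2=3]  = -4
Without intervention: X_2 = 8 if X_1 >= 0 else -3  [with X_1=3]  = 8; X_4 = -3X_2 + 5  [with X_2=8]  = -19.
Change = -4 − (-19) = 15.

15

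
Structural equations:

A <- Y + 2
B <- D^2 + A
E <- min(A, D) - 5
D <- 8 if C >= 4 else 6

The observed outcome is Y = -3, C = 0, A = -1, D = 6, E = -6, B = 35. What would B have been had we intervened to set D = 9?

Under do(D=9), the mechanism D <- 8 if C >= 4 else 6 is discarded; D is fixed at 9.
A = Y + 2  [with Y=-3]  = -1
B = D^2 + A  [with D=9, A=-1]  = 80

80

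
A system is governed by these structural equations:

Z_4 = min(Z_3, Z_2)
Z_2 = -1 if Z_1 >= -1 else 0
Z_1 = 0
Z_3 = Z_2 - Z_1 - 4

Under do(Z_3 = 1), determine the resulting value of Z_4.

-1

The intervention breaks the incoming arrows to Z_3: Z_3 = Z_2 - Z_1 - 4 no longer applies, and Z_3 = 1.
Z_2 = -1 if Z_1 >= -1 else 0  [with Z_1=0]  = -1
Z_4 = min(Z_3, Z_2)  [with Z_3=1, Z_2=-1]  = -1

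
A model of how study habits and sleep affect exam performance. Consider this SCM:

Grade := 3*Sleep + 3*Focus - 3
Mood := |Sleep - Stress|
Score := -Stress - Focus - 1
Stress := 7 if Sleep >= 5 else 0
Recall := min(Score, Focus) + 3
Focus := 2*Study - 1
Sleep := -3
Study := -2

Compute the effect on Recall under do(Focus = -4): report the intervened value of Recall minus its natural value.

The intervention breaks the incoming arrows to Focus: Focus := 2*Study - 1 no longer applies, and Focus = -4.
Stress = 7 if Sleep >= 5 else 0  [with Sleep=-3]  = 0
Score = -Stress - Focus - 1  [with Stress=0, Focus=-4]  = 3
Recall = min(Score, Focus) + 3  [with Score=3, Focus=-4]  = -1
Without intervention: Stress = 7 if Sleep >= 5 else 0  [with Sleep=-3]  = 0; Focus = 2*Study - 1  [with Study=-2]  = -5; Score = -Stress - Focus - 1  [with Stress=0, Focus=-5]  = 4; Recall = min(Score, Focus) + 3  [with Score=4, Focus=-5]  = -2.
Change = -1 − (-2) = 1.

1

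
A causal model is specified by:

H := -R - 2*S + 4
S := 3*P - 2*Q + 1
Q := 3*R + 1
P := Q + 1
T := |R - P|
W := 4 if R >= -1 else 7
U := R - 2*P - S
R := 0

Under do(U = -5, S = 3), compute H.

Setting U = -5, S = 3 by intervention discards those variables' equations.
H = -R - 2*S + 4  [with R=0, S=3]  = -2

-2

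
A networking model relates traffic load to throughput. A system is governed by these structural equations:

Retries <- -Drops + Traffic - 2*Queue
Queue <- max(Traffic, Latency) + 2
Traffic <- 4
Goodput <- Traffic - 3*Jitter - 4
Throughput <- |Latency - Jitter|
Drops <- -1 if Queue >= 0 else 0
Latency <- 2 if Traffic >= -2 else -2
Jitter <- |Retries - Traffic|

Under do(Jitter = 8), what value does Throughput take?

Intervening sets Jitter = 8 and removes its equation (Jitter <- |Retries - Traffic|).
Latency = 2 if Traffic >= -2 else -2  [with Traffic=4]  = 2
Throughput = |Latency - Jitter|  [with Latency=2, Jitter=8]  = 6

6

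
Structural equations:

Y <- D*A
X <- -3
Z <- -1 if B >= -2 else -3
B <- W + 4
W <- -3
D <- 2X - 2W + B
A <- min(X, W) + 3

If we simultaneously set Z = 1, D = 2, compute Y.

Under do(Z = 1, D = 2), each intervened variable's structural equation is replaced by its fixed value.
A = min(X, W) + 3  [with X=-3, W=-3]  = 0
Y = D*A  [with D=2, A=0]  = 0

0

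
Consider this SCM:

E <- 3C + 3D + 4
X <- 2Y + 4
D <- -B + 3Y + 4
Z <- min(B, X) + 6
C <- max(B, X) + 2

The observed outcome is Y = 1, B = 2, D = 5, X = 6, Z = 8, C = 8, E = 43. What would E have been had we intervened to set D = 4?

The intervention breaks the incoming arrows to D: D <- -B + 3Y + 4 no longer applies, and D = 4.
X = 2Y + 4  [with Y=1]  = 6
C = max(B, X) + 2  [with B=2, X=6]  = 8
E = 3C + 3D + 4  [with C=8, D=4]  = 40

40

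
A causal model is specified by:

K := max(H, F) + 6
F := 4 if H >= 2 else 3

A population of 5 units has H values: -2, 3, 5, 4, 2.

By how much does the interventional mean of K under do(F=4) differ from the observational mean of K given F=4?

Every unit gets F=4 under the intervention. K values become 10, 10, 11, 10, 10; E[K|do(F=4)] = 10.2.
Conditioning on F=4 selects the 4 unit(s) with H ∈ {3, 5, 4, 2}. Their K values: 10, 11, 10, 10. Mean = 10.25.
Difference = 10.2 − 10.25 = -0.05.

-0.05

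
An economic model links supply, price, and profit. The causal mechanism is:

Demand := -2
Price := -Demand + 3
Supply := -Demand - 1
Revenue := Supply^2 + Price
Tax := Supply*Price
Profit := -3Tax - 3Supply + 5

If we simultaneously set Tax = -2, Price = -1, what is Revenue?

0

Setting Tax = -2, Price = -1 by intervention discards those variables' equations.
Supply = -Demand - 1  [with Demand=-2]  = 1
Revenue = Supply^2 + Price  [with Supply=1, Price=-1]  = 0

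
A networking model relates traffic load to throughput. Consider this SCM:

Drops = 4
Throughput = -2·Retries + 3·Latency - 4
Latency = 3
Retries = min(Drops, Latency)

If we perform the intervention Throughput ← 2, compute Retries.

3

Under do(Throughput=2), the mechanism Throughput = -2·Retries + 3·Latency - 4 is discarded; Throughput is fixed at 2.
Since Retries is not a descendant of the intervened variable, it is unaffected.
Retries = min(Drops, Latency)  [with Drops=4, Latency=3]  = 3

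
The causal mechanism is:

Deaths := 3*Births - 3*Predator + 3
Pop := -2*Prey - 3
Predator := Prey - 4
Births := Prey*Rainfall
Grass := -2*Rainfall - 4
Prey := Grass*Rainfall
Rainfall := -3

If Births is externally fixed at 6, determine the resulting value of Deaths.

The intervention breaks the incoming arrows to Births: Births := Prey*Rainfall no longer applies, and Births = 6.
Grass = -2*Rainfall - 4  [with Rainfall=-3]  = 2
Prey = Grass*Rainfall  [with Grass=2, Rainfall=-3]  = -6
Predator = Prey - 4  [with Prey=-6]  = -10
Deaths = 3*Births - 3*Predator + 3  [with Births=6, Predator=-10]  = 51

51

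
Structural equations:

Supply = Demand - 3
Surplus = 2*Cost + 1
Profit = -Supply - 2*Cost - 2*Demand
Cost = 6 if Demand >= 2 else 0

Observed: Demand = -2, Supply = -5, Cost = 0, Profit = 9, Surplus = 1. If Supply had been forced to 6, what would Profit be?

Under do(Supply=6), the mechanism Supply = Demand - 3 is discarded; Supply is fixed at 6.
Cost = 6 if Demand >= 2 else 0  [with Demand=-2]  = 0
Profit = -Supply - 2*Cost - 2*Demand  [with Supply=6, Cost=0, Demand=-2]  = -2

-2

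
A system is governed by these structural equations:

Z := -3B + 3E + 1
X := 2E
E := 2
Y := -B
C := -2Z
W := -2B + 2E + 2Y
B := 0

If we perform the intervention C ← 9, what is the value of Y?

0

Under do(C=9), the mechanism C := -2Z is discarded; C is fixed at 9.
Since Y is not a descendant of the intervened variable, it is unaffected.
Y = -B  [with B=0]  = 0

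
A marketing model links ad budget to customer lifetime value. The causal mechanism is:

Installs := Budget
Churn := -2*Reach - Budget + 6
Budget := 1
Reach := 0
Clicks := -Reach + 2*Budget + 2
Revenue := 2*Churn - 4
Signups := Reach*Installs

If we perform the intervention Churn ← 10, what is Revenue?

Intervening sets Churn = 10 and removes its equation (Churn := -2*Reach - Budget + 6).
Revenue = 2*Churn - 4  [with Churn=10]  = 16

16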